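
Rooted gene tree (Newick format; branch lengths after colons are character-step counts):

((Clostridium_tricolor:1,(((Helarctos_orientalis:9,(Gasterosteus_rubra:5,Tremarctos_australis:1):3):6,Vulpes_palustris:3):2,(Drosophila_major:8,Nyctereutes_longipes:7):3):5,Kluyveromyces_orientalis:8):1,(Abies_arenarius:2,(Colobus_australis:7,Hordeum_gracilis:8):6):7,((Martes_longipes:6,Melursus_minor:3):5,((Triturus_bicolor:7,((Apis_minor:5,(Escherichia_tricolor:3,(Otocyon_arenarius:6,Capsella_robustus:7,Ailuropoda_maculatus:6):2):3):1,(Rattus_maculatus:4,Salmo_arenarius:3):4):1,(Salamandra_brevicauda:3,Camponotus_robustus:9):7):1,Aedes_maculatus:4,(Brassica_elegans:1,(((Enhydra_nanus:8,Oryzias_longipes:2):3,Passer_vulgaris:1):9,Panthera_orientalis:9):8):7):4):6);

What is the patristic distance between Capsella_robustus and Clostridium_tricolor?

The path runs Capsella_robustus → … → MRCA → … → Clostridium_tricolor; the MRCA is the root of the tree.
Branch lengths along that path: 7 + 2 + 3 + 1 + 1 + 1 + 4 + 6 + 1 + 1 = 27.

27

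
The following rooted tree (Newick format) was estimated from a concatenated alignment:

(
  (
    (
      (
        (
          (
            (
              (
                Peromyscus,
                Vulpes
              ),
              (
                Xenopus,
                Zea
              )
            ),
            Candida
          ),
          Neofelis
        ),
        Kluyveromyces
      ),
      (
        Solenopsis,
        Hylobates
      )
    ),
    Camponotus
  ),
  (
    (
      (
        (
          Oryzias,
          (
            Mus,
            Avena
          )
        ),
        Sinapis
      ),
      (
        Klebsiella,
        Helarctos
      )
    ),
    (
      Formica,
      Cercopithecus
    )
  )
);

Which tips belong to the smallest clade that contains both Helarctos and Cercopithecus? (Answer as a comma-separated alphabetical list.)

Avena, Cercopithecus, Formica, Helarctos, Klebsiella, Mus, Oryzias, Sinapis

Tracing Helarctos: it sits inside (Klebsiella,Helarctos).
Tracing Cercopithecus: it sits inside (Formica,Cercopithecus).
The smallest clade enclosing both is ((((Oryzias,(Mus,Avena)),Sinapis),(Klebsiella,Helarctos)),(Formica,Cercopithecus)); the answer is its 8 terminal taxa in alphabetical order.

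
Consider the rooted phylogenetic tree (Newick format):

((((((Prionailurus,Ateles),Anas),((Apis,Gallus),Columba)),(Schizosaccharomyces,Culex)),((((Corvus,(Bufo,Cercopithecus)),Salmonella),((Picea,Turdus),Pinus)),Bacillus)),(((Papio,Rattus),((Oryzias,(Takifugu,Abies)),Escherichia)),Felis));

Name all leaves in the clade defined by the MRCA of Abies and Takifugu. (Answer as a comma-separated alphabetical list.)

Tracing Abies: it sits inside (Takifugu,Abies).
Tracing Takifugu: it sits inside (Takifugu,Abies).
The smallest clade enclosing both is (Takifugu,Abies); the answer is its 2 terminal taxa in alphabetical order.

Abies, Takifugu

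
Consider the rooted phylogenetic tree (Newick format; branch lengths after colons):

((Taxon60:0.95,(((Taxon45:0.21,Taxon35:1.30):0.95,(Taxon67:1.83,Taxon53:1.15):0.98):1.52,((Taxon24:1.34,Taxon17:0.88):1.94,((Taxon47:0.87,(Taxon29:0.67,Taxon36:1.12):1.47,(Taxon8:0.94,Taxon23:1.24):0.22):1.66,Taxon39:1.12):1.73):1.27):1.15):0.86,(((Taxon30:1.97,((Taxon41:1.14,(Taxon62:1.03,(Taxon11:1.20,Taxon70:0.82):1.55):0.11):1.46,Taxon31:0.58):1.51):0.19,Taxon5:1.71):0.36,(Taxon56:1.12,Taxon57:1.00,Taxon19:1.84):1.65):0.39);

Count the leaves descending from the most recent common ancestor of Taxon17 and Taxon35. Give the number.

12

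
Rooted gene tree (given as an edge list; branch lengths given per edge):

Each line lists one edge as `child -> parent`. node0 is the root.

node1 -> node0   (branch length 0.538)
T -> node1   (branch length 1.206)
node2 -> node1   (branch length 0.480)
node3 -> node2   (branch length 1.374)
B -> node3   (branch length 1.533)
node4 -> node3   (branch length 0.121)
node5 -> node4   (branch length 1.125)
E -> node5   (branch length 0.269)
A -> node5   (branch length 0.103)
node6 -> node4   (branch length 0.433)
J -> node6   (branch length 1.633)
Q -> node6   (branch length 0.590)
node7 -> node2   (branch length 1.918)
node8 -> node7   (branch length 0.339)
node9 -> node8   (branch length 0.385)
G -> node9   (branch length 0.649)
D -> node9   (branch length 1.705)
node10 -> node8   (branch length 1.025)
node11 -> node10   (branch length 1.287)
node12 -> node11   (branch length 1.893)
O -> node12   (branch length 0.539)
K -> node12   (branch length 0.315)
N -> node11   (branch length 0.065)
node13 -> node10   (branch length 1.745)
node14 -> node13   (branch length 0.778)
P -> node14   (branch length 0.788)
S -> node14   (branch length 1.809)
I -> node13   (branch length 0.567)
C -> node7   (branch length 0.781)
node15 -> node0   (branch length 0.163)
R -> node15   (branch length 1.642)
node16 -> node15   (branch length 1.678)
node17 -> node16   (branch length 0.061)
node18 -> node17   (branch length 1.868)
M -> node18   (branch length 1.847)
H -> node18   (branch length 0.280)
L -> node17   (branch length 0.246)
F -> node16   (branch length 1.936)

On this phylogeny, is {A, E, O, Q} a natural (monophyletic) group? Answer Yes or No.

The MRCA of the listed taxa subtends ((B,((E,A),(J,Q))),(((G,D),(((O,K),N),((P,S),I))),C)).
That clade also contains B, C, D, G, I, J, K, N, P, S, which are not in the proposed group, so the group is not monophyletic.

No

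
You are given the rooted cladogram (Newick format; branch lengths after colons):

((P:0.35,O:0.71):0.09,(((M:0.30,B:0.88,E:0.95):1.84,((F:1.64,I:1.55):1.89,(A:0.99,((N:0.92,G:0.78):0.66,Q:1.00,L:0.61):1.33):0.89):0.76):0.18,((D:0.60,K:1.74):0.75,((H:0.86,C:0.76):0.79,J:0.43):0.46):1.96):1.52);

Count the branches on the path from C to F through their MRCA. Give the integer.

The MRCA of C and F is the node subtending (((M,B,E),((F,I),(A,((N,G),Q,L)))),((D,K),((H,C),J))).
From C up to that node: 4 branches. From F up to the same node: 4 branches. Total: 4 + 4 = 8.

8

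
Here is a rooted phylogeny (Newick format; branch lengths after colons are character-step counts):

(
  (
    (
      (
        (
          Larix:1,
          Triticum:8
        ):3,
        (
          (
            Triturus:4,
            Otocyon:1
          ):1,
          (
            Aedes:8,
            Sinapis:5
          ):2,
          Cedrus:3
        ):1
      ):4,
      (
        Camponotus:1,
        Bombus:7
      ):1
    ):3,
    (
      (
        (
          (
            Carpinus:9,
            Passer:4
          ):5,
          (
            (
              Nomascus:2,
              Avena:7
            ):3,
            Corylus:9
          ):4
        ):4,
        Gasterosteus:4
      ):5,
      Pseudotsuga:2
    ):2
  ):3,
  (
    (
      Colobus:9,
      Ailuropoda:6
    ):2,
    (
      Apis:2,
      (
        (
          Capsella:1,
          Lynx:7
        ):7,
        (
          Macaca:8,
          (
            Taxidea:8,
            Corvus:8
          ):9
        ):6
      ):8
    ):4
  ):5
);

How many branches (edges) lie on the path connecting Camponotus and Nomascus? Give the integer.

9

The MRCA of Camponotus and Nomascus is the node subtending ((((Larix,Triticum),((Triturus,Otocyon),(Aedes,Sinapis),Cedrus)),(Camponotus,Bombus)),((((Carpinus,Passer),((Nomascus,Avena),Corylus)),Gasterosteus),Pseudotsuga)).
From Camponotus up to that node: 3 branches. From Nomascus up to the same node: 6 branches. Total: 3 + 6 = 9.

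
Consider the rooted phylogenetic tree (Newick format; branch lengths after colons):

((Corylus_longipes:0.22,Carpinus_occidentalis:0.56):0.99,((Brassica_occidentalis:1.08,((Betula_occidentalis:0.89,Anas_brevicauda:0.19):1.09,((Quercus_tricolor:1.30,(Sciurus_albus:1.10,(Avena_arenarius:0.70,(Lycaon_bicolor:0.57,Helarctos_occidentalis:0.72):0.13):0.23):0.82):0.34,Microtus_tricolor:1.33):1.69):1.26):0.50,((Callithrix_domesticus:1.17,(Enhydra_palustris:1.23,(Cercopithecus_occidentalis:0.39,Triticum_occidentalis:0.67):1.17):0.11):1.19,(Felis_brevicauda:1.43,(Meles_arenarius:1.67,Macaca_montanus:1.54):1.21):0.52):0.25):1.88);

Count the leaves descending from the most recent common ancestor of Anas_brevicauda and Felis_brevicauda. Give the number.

The MRCA of Anas_brevicauda and Felis_brevicauda is the node subtending ((Brassica_occidentalis,((Betula_occidentalis,Anas_brevicauda),((Quercus_tricolor,(Sciurus_albus,(Avena_arenarius,(Lycaon_bicolor,Helarctos_occidentalis)))),Microtus_tricolor))),((Callithrix_domesticus,(Enhydra_palustris,(Cercopithecus_occidentalis,Triticum_occidentalis))),(Felis_brevicauda,(Meles_arenarius,Macaca_montanus)))).
That clade contains 16 terminal taxa: Anas_brevicauda, Avena_arenarius, Betula_occidentalis, Brassica_occidentalis, Callithrix_domesticus, Cercopithecus_occidentalis, Enhydra_palustris, Felis_brevicauda, Helarctos_occidentalis, Lycaon_bicolor, Macaca_montanus, Meles_arenarius, Microtus_tricolor, Quercus_tricolor, Sciurus_albus, Triticum_occidentalis.

16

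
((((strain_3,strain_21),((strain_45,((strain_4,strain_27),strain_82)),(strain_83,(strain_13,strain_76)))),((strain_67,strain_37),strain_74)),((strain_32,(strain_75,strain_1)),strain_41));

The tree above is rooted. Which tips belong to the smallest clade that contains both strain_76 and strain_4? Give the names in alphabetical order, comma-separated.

strain_13, strain_27, strain_4, strain_45, strain_76, strain_82, strain_83

Tracing strain_76: it sits inside (strain_13,strain_76).
Tracing strain_4: it sits inside (strain_4,strain_27).
The smallest clade enclosing both is ((strain_45,((strain_4,strain_27),strain_82)),(strain_83,(strain_13,strain_76))); the answer is its 7 terminal taxa in alphabetical order.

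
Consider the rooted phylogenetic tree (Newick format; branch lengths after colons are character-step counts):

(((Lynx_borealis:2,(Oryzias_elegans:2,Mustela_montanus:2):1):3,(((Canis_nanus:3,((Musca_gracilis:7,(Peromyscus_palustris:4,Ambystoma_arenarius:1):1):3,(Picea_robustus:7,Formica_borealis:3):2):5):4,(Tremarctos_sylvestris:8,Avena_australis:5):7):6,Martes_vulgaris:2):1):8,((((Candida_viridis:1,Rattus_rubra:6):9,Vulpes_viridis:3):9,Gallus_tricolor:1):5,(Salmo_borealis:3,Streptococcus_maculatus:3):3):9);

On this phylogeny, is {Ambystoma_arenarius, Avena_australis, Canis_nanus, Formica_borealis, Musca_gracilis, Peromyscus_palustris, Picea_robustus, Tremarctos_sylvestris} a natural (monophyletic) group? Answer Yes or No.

Yes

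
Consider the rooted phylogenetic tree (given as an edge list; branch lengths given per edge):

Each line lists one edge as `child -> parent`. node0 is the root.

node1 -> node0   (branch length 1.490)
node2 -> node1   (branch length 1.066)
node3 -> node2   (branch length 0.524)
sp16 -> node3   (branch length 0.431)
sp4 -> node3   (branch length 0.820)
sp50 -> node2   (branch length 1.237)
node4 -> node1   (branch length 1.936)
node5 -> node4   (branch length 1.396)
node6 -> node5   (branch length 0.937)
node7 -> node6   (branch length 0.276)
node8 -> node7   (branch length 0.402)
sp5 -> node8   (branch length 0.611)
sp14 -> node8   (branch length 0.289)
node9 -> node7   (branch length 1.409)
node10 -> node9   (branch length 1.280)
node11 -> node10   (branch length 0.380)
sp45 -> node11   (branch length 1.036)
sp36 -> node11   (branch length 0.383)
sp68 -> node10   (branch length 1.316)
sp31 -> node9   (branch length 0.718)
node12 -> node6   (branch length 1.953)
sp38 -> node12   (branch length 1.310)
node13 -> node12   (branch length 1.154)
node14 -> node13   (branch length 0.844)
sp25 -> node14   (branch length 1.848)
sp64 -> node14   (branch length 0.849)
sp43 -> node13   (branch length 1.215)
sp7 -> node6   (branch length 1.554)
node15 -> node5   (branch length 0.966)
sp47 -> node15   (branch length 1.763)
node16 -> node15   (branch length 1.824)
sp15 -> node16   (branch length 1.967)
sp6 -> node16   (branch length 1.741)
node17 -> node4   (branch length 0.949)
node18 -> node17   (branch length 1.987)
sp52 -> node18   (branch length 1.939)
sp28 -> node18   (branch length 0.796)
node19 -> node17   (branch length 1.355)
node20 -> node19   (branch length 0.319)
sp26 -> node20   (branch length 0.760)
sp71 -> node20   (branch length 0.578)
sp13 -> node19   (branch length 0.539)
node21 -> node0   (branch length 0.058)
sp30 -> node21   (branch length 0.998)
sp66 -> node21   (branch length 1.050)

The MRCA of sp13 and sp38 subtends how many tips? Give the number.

19

The MRCA of sp13 and sp38 is the node subtending (((((sp5,sp14),(((sp45,sp36),sp68),sp31)),(sp38,((sp25,sp64),sp43)),sp7),(sp47,(sp15,sp6))),((sp52,sp28),((sp26,sp71),sp13))).
That clade contains 19 terminal taxa: sp13, sp14, sp15, sp25, sp26, sp28, sp31, sp36, sp38, sp43, sp45, sp47, sp5, sp52, sp6, sp64, sp68, sp7, sp71.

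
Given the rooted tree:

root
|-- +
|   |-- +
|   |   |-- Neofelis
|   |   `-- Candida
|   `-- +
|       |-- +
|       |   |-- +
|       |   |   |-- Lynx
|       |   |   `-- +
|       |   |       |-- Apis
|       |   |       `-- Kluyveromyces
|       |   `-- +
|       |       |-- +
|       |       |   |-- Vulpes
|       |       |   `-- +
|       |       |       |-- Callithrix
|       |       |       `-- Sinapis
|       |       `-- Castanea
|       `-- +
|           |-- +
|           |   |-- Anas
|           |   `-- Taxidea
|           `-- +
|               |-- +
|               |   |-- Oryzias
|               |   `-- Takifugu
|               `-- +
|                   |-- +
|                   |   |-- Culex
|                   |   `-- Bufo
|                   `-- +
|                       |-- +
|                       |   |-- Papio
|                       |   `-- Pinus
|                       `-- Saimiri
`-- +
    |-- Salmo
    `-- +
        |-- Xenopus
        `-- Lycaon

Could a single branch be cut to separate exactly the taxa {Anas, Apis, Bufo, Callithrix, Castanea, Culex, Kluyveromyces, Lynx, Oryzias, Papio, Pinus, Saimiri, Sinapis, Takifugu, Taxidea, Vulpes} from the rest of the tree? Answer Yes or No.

The most recent common ancestor of these taxa subtends (((Lynx,(Apis,Kluyveromyces)),((Vulpes,(Callithrix,Sinapis)),Castanea)),((Anas,Taxidea),((Oryzias,Takifugu),((Culex,Bufo),((Papio,Pinus),Saimiri))))).
That clade has exactly 16 tips — every listed taxon and nothing else — so the group is monophyletic.

Yes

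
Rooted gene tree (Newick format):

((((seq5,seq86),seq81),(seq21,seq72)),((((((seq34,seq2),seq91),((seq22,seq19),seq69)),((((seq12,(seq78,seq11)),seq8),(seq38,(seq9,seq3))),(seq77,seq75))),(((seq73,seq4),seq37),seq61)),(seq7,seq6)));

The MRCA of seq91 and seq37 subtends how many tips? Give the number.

The MRCA of seq91 and seq37 is the node subtending (((((seq34,seq2),seq91),((seq22,seq19),seq69)),((((seq12,(seq78,seq11)),seq8),(seq38,(seq9,seq3))),(seq77,seq75))),(((seq73,seq4),seq37),seq61)).
That clade contains 19 terminal taxa: seq11, seq12, seq19, seq2, seq22, seq3, seq34, seq37, seq38, seq4, seq61, seq69, seq73, seq75, seq77, seq78, seq8, seq9, seq91.

19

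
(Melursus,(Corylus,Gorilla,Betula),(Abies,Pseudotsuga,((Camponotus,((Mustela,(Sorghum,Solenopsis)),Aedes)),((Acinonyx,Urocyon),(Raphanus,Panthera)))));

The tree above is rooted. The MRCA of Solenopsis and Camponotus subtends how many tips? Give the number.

The MRCA of Solenopsis and Camponotus is the node subtending (Camponotus,((Mustela,(Sorghum,Solenopsis)),Aedes)).
That clade contains 5 terminal taxa: Aedes, Camponotus, Mustela, Solenopsis, Sorghum.

5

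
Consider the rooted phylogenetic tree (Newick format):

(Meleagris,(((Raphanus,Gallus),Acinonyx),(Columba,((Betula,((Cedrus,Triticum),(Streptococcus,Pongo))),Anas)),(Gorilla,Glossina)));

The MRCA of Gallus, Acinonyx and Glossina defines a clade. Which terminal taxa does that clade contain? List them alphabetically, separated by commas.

Tracing Gallus: it sits inside (Raphanus,Gallus).
Tracing Acinonyx: it sits inside ((Raphanus,Gallus),Acinonyx).
Tracing Glossina: it sits inside (Gorilla,Glossina).
The smallest clade enclosing all 3 is (((Raphanus,Gallus),Acinonyx),(Columba,((Betula,((Cedrus,Triticum),(Streptococcus,Pongo))),Anas)),(Gorilla,Glossina)); the answer is its 12 terminal taxa in alphabetical order.

Acinonyx, Anas, Betula, Cedrus, Columba, Gallus, Glossina, Gorilla, Pongo, Raphanus, Streptococcus, Triticum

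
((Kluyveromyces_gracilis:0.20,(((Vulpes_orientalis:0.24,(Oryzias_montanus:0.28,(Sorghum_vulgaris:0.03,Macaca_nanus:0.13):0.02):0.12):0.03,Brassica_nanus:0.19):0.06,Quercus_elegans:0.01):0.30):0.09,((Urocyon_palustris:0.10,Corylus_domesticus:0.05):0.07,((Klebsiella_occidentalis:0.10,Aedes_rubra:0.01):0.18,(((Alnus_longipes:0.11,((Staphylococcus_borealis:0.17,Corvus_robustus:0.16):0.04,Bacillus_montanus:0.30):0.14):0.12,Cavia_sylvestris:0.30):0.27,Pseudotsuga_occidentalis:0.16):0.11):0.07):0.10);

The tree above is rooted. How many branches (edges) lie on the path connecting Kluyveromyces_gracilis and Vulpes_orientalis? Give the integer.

The MRCA of Kluyveromyces_gracilis and Vulpes_orientalis is the node subtending (Kluyveromyces_gracilis,(((Vulpes_orientalis,(Oryzias_montanus,(Sorghum_vulgaris,Macaca_nanus))),Brassica_nanus),Quercus_elegans)).
From Kluyveromyces_gracilis up to that node: 1 branch. From Vulpes_orientalis up to the same node: 4 branches. Total: 1 + 4 = 5.

5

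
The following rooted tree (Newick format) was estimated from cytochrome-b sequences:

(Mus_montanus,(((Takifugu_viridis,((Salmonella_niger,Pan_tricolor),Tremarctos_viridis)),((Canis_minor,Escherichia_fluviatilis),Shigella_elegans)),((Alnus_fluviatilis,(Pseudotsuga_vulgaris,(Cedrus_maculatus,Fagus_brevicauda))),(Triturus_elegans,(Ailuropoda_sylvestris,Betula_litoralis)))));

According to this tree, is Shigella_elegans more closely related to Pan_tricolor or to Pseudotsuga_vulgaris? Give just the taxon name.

The MRCA of Shigella_elegans and Pan_tricolor subtends ((Takifugu_viridis,((Salmonella_niger,Pan_tricolor),Tremarctos_viridis)),((Canis_minor,Escherichia_fluviatilis),Shigella_elegans)) (7 taxa).
The MRCA of Shigella_elegans and Pseudotsuga_vulgaris subtends (((Takifugu_viridis,((Salmonella_niger,Pan_tricolor),Tremarctos_viridis)),((Canis_minor,Escherichia_fluviatilis),Shigella_elegans)),((Alnus_fluviatilis,(Pseudotsuga_vulgaris,(Cedrus_maculatus,Fagus_brevicauda))),(Triturus_elegans,(Ailuropoda_sylvestris,Betula_litoralis)))) (14 taxa).
The first is nested inside the second, so Shigella_elegans shares a more recent common ancestor with Pan_tricolor.

Pan_tricolor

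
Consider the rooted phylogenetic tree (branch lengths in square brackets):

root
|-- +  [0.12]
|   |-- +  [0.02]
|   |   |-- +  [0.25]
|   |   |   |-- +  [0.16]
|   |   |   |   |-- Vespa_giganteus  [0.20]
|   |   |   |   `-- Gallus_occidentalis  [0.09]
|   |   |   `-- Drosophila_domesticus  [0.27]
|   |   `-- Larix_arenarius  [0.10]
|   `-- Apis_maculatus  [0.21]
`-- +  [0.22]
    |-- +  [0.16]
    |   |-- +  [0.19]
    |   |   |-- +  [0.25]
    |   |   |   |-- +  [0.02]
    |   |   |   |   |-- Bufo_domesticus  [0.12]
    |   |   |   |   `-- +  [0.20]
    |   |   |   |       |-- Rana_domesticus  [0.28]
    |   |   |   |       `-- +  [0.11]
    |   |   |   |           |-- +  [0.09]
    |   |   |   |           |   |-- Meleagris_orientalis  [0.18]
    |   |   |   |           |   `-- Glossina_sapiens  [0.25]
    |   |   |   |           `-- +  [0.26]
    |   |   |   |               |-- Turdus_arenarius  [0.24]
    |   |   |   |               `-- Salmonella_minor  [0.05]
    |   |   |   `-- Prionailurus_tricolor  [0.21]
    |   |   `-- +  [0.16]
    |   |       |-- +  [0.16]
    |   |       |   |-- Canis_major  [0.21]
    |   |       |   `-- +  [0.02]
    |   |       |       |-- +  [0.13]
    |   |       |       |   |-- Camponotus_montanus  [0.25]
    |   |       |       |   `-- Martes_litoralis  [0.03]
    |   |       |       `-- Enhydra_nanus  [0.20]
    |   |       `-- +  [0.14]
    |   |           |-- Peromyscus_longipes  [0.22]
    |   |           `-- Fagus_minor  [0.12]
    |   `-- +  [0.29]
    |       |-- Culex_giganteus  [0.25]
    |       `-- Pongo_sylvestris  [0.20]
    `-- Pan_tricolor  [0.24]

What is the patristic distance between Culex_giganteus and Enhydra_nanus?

1.27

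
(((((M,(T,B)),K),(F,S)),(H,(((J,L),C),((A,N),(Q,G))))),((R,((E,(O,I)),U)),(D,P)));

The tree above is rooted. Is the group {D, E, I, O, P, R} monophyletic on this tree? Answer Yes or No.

The MRCA of the listed taxa subtends ((R,((E,(O,I)),U)),(D,P)).
That clade also contains U, which is not in the proposed group, so the group is not monophyletic.

No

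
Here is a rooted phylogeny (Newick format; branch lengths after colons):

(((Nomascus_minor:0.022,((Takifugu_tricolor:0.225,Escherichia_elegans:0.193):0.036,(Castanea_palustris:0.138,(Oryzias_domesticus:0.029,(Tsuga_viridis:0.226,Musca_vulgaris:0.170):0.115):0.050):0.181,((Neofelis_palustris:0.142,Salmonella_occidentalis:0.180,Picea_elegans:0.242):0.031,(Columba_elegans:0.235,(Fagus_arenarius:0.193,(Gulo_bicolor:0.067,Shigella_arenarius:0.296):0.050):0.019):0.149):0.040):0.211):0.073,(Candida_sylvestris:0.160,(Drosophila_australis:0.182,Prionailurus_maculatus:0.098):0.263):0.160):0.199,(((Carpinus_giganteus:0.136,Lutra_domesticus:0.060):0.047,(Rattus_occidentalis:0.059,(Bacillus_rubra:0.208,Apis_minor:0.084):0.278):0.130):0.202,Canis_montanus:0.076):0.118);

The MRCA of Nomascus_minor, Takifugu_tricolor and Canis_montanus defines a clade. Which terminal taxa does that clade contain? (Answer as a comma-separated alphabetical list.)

Apis_minor, Bacillus_rubra, Candida_sylvestris, Canis_montanus, Carpinus_giganteus, Castanea_palustris, Columba_elegans, Drosophila_australis, Escherichia_elegans, Fagus_arenarius, Gulo_bicolor, Lutra_domesticus, Musca_vulgaris, Neofelis_palustris, Nomascus_minor, Oryzias_domesticus, Picea_elegans, Prionailurus_maculatus, Rattus_occidentalis, Salmonella_occidentalis, Shigella_arenarius, Takifugu_tricolor, Tsuga_viridis

Tracing Nomascus_minor: it sits inside (Nomascus_minor,((Takifugu_tricolor,Escherichia_elegans),(Castanea_palustris,(Oryzias_domesticus,(Tsuga_viridis,Musca_vulgaris))),((Neofelis_palustris,Salmonella_occidentalis,Picea_elegans),(Columba_elegans,(Fagus_arenarius,(Gulo_bicolor,Shigella_arenarius)))))).
Tracing Takifugu_tricolor: it sits inside (Takifugu_tricolor,Escherichia_elegans).
Tracing Canis_montanus: it sits inside (((Carpinus_giganteus,Lutra_domesticus),(Rattus_occidentalis,(Bacillus_rubra,Apis_minor))),Canis_montanus).
The smallest clade enclosing all 3 is the whole tree (their MRCA is the root), so the answer is all 23 tips in alphabetical order.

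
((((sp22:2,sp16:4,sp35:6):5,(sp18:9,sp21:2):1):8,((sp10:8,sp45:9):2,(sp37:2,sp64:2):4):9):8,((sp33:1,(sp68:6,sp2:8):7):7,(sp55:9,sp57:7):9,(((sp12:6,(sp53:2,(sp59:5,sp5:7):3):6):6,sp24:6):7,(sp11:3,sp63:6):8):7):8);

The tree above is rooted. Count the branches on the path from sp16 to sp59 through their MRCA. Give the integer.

The MRCA of sp16 and sp59 is the root of the tree.
From sp16 up to that node: 4 branches. From sp59 up to the same node: 7 branches. Total: 4 + 7 = 11.

11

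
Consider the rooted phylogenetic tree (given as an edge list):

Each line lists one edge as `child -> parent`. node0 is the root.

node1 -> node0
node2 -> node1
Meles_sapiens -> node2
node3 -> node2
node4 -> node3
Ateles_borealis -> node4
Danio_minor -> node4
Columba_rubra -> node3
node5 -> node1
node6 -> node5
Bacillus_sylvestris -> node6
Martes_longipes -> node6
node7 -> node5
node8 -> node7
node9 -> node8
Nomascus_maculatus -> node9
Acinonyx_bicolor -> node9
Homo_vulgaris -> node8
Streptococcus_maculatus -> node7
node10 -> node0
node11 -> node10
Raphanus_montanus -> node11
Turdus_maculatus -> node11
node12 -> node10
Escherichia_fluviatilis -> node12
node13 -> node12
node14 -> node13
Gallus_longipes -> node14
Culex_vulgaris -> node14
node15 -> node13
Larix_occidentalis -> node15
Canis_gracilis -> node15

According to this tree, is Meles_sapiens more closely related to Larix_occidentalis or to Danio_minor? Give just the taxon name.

Danio_minor

The MRCA of Meles_sapiens and Danio_minor subtends (Meles_sapiens,((Ateles_borealis,Danio_minor),Columba_rubra)) (4 taxa).
The MRCA of Meles_sapiens and Larix_occidentalis is the root, subtending the entire tree (17 taxa).
The first is nested inside the second, so Meles_sapiens shares a more recent common ancestor with Danio_minor.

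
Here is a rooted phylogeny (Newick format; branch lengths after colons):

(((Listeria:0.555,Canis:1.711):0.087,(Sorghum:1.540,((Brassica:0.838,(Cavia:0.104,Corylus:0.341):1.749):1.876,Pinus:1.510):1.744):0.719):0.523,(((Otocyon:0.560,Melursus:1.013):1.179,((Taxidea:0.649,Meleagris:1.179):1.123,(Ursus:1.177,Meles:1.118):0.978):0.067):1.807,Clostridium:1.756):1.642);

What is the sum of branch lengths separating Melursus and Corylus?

12.593

The path runs Melursus → … → MRCA → … → Corylus; the MRCA is the root of the tree.
Branch lengths along that path: 1.013 + 1.179 + 1.807 + 1.642 + 0.523 + 0.719 + 1.744 + 1.876 + 1.749 + 0.341 = 12.593.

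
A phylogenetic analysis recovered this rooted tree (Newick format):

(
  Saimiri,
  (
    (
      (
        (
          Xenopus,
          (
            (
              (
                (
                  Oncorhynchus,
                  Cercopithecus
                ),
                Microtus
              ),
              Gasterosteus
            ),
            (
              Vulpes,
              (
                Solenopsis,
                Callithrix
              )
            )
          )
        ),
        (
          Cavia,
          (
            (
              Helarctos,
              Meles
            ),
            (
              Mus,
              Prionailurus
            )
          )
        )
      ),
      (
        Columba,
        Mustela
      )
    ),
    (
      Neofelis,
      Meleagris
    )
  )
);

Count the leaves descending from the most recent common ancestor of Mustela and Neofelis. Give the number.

The MRCA of Mustela and Neofelis is the node subtending ((((Xenopus,((((Oncorhynchus,Cercopithecus),Microtus),Gasterosteus),(Vulpes,(Solenopsis,Callithrix)))),(Cavia,((Helarctos,Meles),(Mus,Prionailurus)))),(Columba,Mustela)),(Neofelis,Meleagris)).
That clade contains 17 terminal taxa: Callithrix, Cavia, Cercopithecus, Columba, Gasterosteus, Helarctos, Meleagris, Meles, Microtus, Mus, Mustela, Neofelis, Oncorhynchus, Prionailurus, Solenopsis, Vulpes, Xenopus.

17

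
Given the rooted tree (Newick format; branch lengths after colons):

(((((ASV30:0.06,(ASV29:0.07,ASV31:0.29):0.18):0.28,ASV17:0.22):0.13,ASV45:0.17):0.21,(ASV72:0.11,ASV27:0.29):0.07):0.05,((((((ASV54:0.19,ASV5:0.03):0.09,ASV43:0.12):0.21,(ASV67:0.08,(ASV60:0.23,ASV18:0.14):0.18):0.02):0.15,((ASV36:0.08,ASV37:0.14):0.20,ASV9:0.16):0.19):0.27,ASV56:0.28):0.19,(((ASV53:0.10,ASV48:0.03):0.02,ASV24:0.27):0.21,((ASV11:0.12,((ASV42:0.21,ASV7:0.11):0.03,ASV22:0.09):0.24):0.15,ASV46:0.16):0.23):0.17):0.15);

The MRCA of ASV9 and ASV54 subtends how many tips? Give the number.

The MRCA of ASV9 and ASV54 is the node subtending ((((ASV54,ASV5),ASV43),(ASV67,(ASV60,ASV18))),((ASV36,ASV37),ASV9)).
That clade contains 9 terminal taxa: ASV18, ASV36, ASV37, ASV43, ASV5, ASV54, ASV60, ASV67, ASV9.

9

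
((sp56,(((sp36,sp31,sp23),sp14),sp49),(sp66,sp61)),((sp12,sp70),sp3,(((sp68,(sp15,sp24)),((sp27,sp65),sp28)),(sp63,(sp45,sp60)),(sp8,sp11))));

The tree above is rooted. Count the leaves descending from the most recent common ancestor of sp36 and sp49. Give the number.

5

The MRCA of sp36 and sp49 is the node subtending (((sp36,sp31,sp23),sp14),sp49).
That clade contains 5 terminal taxa: sp14, sp23, sp31, sp36, sp49.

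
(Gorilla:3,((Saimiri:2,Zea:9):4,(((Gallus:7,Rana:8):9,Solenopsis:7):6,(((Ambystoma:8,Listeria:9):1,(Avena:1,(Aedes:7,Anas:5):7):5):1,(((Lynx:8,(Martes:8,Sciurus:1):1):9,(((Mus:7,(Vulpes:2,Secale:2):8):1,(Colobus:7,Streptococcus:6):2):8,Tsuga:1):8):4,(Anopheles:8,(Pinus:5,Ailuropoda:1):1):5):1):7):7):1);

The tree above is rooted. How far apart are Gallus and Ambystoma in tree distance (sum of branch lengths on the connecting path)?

39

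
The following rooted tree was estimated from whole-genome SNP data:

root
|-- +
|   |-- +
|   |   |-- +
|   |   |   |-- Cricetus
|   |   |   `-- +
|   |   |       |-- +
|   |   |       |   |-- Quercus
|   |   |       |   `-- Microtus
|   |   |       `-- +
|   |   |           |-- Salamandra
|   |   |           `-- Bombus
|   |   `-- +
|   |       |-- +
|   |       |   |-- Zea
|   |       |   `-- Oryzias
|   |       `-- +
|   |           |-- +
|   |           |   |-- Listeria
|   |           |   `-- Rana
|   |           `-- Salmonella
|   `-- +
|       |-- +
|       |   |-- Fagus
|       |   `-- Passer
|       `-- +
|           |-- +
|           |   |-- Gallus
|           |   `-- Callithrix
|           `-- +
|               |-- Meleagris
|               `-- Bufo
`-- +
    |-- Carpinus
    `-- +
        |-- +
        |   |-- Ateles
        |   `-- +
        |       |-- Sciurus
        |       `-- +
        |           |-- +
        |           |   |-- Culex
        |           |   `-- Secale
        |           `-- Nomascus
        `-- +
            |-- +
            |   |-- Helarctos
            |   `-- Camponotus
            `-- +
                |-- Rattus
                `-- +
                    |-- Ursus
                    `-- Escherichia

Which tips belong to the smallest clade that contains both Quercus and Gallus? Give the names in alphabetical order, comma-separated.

Bombus, Bufo, Callithrix, Cricetus, Fagus, Gallus, Listeria, Meleagris, Microtus, Oryzias, Passer, Quercus, Rana, Salamandra, Salmonella, Zea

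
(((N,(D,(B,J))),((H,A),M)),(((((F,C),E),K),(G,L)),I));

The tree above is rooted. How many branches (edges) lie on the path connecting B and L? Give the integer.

The MRCA of B and L is the root of the tree.
From B up to that node: 5 branches. From L up to the same node: 4 branches. Total: 5 + 4 = 9.

9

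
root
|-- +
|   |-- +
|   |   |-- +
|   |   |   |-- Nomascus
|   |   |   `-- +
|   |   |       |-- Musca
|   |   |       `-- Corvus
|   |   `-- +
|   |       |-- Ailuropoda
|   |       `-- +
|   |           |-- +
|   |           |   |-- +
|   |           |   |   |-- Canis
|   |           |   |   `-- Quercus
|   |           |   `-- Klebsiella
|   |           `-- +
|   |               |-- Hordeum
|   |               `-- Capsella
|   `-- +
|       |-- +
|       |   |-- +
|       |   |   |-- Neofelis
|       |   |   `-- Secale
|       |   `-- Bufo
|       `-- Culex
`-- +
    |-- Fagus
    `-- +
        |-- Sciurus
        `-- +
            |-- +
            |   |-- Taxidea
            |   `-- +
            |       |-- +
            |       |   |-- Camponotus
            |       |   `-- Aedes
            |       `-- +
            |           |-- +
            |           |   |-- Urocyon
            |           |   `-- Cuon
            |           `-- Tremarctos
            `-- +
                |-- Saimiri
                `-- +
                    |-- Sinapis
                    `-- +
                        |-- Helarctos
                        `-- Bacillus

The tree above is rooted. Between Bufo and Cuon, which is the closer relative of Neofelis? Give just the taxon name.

Bufo

The MRCA of Neofelis and Bufo subtends ((Neofelis,Secale),Bufo) (3 taxa).
The MRCA of Neofelis and Cuon is the root, subtending the entire tree (25 taxa).
The first is nested inside the second, so Neofelis shares a more recent common ancestor with Bufo.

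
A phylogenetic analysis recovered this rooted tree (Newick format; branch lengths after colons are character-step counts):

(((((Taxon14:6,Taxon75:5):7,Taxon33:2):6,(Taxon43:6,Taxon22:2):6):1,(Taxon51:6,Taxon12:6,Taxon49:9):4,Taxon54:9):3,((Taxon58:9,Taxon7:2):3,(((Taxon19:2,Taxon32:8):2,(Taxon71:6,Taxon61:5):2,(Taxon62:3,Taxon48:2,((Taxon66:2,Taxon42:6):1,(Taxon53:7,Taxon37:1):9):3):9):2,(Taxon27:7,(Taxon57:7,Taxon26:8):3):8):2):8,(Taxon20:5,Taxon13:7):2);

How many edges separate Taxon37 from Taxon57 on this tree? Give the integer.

The MRCA of Taxon37 and Taxon57 is the node subtending (((Taxon19,Taxon32),(Taxon71,Taxon61),(Taxon62,Taxon48,((Taxon66,Taxon42),(Taxon53,Taxon37)))),(Taxon27,(Taxon57,Taxon26))).
From Taxon37 up to that node: 5 branches. From Taxon57 up to the same node: 3 branches. Total: 5 + 3 = 8.

8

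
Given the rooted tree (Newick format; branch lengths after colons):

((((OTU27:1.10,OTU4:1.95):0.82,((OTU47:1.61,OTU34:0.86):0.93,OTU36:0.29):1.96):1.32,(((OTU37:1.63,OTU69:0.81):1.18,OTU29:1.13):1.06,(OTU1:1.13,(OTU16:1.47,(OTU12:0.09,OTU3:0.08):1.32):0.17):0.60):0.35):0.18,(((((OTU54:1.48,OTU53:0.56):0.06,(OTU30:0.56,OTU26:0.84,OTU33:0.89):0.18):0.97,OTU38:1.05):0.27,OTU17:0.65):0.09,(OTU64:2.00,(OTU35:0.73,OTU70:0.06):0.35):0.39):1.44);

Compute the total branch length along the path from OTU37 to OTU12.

The path runs OTU37 → … → MRCA → … → OTU12; the MRCA is the node subtending (((OTU37,OTU69),OTU29),(OTU1,(OTU16,(OTU12,OTU3)))).
Branch lengths along that path: 1.63 + 1.18 + 1.06 + 0.60 + 0.17 + 1.32 + 0.09 = 6.05.

6.05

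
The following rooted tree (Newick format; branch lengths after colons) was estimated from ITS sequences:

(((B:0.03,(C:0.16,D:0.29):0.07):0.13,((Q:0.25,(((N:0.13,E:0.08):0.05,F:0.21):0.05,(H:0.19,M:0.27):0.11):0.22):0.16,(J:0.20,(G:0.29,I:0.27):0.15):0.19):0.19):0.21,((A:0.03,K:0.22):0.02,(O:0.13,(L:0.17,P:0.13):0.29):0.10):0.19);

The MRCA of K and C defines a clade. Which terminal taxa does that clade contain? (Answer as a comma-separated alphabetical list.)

A, B, C, D, E, F, G, H, I, J, K, L, M, N, O, P, Q

Tracing K: it sits inside (A,K).
Tracing C: it sits inside (C,D).
The smallest clade enclosing both is the whole tree (their MRCA is the root), so the answer is all 17 tips in alphabetical order.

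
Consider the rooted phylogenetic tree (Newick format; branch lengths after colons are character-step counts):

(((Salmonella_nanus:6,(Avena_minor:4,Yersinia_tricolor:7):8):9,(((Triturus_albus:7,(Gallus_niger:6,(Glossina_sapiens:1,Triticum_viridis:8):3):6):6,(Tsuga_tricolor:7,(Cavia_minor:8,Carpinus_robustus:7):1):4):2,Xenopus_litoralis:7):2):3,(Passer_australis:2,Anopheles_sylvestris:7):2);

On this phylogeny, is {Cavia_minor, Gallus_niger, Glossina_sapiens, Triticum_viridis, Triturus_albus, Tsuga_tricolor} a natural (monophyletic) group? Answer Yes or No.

The MRCA of the listed taxa subtends ((Triturus_albus,(Gallus_niger,(Glossina_sapiens,Triticum_viridis))),(Tsuga_tricolor,(Cavia_minor,Carpinus_robustus))).
That clade also contains Carpinus_robustus, which is not in the proposed group, so the group is not monophyletic.

No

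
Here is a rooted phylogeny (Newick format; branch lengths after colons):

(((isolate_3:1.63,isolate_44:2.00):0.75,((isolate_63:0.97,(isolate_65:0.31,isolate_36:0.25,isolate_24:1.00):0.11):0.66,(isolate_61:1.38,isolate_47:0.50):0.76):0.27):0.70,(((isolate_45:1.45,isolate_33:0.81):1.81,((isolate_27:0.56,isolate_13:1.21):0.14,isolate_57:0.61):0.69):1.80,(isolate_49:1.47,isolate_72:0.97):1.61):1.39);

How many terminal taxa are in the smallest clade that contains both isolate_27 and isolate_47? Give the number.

The MRCA of isolate_27 and isolate_47 is the root, so the clade is the entire tree.
That clade contains 15 terminal taxa: isolate_13, isolate_24, isolate_27, isolate_3, isolate_33, isolate_36, isolate_44, isolate_45, isolate_47, isolate_49, isolate_57, isolate_61, isolate_63, isolate_65, isolate_72.

15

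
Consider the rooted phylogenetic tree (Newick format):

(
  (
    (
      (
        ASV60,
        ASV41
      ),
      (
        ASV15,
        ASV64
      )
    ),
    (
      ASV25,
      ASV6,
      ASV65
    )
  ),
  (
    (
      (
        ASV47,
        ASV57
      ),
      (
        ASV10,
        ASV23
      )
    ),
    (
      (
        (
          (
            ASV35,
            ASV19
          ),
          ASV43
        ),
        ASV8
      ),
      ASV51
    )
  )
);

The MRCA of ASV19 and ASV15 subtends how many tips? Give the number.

The MRCA of ASV19 and ASV15 is the root, so the clade is the entire tree.
That clade contains 16 terminal taxa: ASV10, ASV15, ASV19, ASV23, ASV25, ASV35, ASV41, ASV43, ASV47, ASV51, ASV57, ASV6, ASV60, ASV64, ASV65, ASV8.

16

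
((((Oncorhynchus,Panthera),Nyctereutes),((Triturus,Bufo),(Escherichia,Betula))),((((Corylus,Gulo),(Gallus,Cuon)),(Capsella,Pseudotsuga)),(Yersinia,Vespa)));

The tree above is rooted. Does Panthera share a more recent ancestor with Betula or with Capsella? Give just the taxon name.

Betula

The MRCA of Panthera and Betula subtends (((Oncorhynchus,Panthera),Nyctereutes),((Triturus,Bufo),(Escherichia,Betula))) (7 taxa).
The MRCA of Panthera and Capsella is the root, subtending the entire tree (15 taxa).
The first is nested inside the second, so Panthera shares a more recent common ancestor with Betula.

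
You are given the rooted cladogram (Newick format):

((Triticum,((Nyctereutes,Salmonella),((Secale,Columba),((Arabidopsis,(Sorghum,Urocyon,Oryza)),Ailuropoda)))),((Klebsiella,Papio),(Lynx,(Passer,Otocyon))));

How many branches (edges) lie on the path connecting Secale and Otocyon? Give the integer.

The MRCA of Secale and Otocyon is the root of the tree.
From Secale up to that node: 5 branches. From Otocyon up to the same node: 4 branches. Total: 5 + 4 = 9.

9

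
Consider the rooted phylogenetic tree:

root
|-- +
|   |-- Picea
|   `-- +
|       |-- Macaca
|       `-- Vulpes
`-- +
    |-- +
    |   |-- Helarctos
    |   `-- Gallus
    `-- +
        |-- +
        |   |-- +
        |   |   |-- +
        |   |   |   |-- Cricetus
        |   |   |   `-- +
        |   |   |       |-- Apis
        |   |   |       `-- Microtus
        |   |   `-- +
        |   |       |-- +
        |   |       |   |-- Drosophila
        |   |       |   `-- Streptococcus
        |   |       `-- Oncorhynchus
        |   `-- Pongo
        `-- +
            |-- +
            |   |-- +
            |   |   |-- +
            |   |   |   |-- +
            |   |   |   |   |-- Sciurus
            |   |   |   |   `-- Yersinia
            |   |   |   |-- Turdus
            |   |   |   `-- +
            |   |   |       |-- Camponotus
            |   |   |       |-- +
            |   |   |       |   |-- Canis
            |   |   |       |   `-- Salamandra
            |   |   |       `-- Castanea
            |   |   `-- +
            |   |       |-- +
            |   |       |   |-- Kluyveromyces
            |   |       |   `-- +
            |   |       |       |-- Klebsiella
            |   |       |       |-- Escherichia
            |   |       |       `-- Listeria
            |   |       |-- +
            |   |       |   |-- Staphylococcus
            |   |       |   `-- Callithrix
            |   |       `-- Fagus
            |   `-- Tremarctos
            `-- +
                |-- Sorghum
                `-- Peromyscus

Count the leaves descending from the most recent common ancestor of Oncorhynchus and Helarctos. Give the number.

The MRCA of Oncorhynchus and Helarctos is the node subtending ((Helarctos,Gallus),((((Cricetus,(Apis,Microtus)),((Drosophila,Streptococcus),Oncorhynchus)),Pongo),(((((Sciurus,Yersinia),Turdus,(Camponotus,(Canis,Salamandra),Castanea)),((Kluyveromyces,(Klebsiella,Escherichia,Listeria)),(Staphylococcus,Callithrix),Fagus)),Tremarctos),(Sorghum,Peromyscus)))).
That clade contains 26 terminal taxa: Apis, Callithrix, Camponotus, Canis, Castanea, Cricetus, Drosophila, Escherichia, Fagus, Gallus, Helarctos, Klebsiella, Kluyveromyces, Listeria, Microtus, Oncorhynchus, Peromyscus, Pongo, Salamandra, Sciurus, Sorghum, Staphylococcus, Streptococcus, Tremarctos, Turdus, Yersinia.

26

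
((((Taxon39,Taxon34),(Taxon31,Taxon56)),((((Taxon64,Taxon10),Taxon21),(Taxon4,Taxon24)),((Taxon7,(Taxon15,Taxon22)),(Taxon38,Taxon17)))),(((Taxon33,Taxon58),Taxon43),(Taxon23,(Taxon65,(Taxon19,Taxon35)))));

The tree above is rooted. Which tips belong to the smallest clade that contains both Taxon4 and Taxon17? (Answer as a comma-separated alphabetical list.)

Tracing Taxon4: it sits inside (Taxon4,Taxon24).
Tracing Taxon17: it sits inside (Taxon38,Taxon17).
The smallest clade enclosing both is ((((Taxon64,Taxon10),Taxon21),(Taxon4,Taxon24)),((Taxon7,(Taxon15,Taxon22)),(Taxon38,Taxon17))); the answer is its 10 terminal taxa in alphabetical order.

Taxon10, Taxon15, Taxon17, Taxon21, Taxon22, Taxon24, Taxon38, Taxon4, Taxon64, Taxon7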